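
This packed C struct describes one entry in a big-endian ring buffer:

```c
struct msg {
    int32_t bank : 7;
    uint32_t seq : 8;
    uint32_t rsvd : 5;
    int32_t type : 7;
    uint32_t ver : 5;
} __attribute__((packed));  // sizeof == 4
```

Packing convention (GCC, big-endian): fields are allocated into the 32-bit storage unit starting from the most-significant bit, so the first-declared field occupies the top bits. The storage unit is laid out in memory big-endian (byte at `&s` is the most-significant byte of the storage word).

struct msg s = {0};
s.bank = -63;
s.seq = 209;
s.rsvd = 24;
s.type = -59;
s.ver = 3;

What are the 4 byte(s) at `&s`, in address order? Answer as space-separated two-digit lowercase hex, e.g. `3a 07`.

83 a3 88 a3

bank (7b) val=-63 bits=0x41 at bit 25: 0x82000000
seq (8b) val=209 bits=0xd1 at bit 17: 0x83a20000
rsvd (5b) val=24 bits=0x18 at bit 12: 0x83a38000
type (7b) val=-59 bits=0x45 at bit 5: 0x83a388a0
ver (5b) val=3 bits=0x3 at bit 0: 0x83a388a3
word = 0x83a388a3 → big-endian bytes:
  [0]=0x83  [1]=0xa3  [2]=0x88  [3]=0xa3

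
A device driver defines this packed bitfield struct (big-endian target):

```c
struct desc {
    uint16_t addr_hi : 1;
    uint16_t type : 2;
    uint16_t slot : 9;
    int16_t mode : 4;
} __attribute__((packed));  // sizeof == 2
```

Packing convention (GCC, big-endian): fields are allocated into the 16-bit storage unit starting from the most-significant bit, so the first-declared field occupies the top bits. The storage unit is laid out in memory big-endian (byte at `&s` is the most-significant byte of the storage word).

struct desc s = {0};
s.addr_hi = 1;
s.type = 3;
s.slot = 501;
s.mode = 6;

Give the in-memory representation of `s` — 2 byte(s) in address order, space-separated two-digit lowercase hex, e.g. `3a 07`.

ff 56

addr_hi:1 = 1 → 0x1 << 15 → word 0x8000
type:2 = 3 → 0x3 << 13 → word 0xe000
slot:9 = 501 → 0x1f5 << 4 → word 0xff50
mode:4 = 6 → 0x6 << 0 → word 0xff56
word = 0xff56 → big-endian bytes:
  [0]=0xff  [1]=0x56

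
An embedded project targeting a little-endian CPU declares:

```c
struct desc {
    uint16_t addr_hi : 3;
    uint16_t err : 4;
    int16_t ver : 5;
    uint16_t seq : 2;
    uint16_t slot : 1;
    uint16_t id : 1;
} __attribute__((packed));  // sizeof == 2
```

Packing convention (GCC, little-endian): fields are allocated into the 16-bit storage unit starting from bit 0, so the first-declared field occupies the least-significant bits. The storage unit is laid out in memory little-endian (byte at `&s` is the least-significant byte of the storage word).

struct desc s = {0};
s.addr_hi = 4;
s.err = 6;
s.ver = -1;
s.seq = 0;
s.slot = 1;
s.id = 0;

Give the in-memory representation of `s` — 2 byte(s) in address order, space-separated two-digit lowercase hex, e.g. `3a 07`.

addr_hi:3 = 4 → 0x4 << 0 → word 0x0004
err:4 = 6 → 0x6 << 3 → word 0x0034
ver:5 = -1 → 0x1f << 7 → word 0x0fb4
seq:2 = 0 → 0x0 << 12 → word 0x0fb4
slot:1 = 1 → 0x1 << 14 → word 0x4fb4
id:1 = 0 → 0x0 << 15 → word 0x4fb4
word = 0x4fb4 → little-endian bytes:
  [0]=0xb4  [1]=0x4f

b4 4f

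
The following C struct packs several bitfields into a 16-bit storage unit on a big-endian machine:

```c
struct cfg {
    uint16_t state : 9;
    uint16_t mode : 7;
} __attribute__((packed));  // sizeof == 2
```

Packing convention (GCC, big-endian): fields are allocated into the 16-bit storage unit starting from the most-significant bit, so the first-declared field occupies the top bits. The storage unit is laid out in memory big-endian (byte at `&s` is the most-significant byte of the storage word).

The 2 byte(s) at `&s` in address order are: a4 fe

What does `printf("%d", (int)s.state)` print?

329

[0]=0xa4 [1]=0xfe (big-endian) → word 0xa4fe
state [7+:9] = (word>>7) & 0x1ff = 329  ←
mode [0+:7] = (word>>0) & 0x7f = 126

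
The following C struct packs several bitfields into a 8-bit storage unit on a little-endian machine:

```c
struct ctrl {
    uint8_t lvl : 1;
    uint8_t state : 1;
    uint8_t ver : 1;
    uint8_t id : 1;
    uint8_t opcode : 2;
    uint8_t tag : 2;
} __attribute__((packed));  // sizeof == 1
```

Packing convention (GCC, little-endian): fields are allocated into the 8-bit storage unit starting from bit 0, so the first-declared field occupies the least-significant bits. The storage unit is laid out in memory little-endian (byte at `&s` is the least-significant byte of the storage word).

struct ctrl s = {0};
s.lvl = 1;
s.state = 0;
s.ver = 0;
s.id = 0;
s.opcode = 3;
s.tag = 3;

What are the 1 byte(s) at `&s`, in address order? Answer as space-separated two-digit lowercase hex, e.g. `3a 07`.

[0+:1] lvl=1 & 0x1 = 0x1; word=0x01
[1+:1] state=0 & 0x1 = 0x0; word=0x01
[2+:1] ver=0 & 0x1 = 0x0; word=0x01
[3+:1] id=0 & 0x1 = 0x0; word=0x01
[4+:2] opcode=3 & 0x3 = 0x3; word=0x31
[6+:2] tag=3 & 0x3 = 0x3; word=0xf1
word = 0xf1 → little-endian bytes:
  [0]=0xf1

f1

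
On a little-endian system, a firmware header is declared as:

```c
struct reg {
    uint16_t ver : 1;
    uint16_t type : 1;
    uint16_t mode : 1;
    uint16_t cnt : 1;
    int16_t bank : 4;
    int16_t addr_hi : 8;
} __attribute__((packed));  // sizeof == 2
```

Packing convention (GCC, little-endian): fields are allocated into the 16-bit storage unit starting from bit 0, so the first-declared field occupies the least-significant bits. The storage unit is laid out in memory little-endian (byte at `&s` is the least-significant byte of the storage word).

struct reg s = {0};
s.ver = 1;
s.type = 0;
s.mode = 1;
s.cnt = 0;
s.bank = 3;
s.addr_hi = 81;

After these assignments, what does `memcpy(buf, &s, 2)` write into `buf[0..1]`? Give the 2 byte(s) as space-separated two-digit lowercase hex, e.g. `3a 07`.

35 51

[0+:1] ver=1 & 0x1 = 0x1; word=0x0001
[1+:1] type=0 & 0x1 = 0x0; word=0x0001
[2+:1] mode=1 & 0x1 = 0x1; word=0x0005
[3+:1] cnt=0 & 0x1 = 0x0; word=0x0005
[4+:4] bank=3 & 0xf = 0x3; word=0x0035
[8+:8] addr_hi=81 & 0xff = 0x51; word=0x5135
word = 0x5135 → little-endian bytes:
  [0]=0x35  [1]=0x51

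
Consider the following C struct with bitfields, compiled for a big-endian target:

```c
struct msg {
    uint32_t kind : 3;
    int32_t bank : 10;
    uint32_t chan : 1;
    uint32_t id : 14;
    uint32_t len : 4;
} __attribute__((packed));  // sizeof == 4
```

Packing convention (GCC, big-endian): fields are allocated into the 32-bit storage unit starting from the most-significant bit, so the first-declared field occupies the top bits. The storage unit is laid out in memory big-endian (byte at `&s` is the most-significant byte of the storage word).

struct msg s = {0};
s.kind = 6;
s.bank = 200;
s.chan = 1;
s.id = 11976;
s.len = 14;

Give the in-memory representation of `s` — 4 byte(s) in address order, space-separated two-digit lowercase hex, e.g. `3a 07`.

kind:3 = 6 → 0x6 << 29 → word 0xc0000000
bank:10 = 200 → 0xc8 << 19 → word 0xc6400000
chan:1 = 1 → 0x1 << 18 → word 0xc6440000
id:14 = 11976 → 0x2ec8 << 4 → word 0xc646ec80
len:4 = 14 → 0xe << 0 → word 0xc646ec8e
word = 0xc646ec8e → big-endian bytes:
  [0]=0xc6  [1]=0x46  [2]=0xec  [3]=0x8e

c6 46 ec 8e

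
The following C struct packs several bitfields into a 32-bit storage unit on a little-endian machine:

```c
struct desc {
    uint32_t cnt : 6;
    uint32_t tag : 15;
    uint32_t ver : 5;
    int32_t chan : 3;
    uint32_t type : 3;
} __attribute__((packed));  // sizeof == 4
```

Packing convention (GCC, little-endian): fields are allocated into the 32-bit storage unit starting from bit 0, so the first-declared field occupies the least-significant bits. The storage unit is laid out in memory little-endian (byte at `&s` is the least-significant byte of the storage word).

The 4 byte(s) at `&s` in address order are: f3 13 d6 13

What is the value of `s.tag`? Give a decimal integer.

[0]=0xf3 [1]=0x13 [2]=0xd6 [3]=0x13 (little-endian) → word 0x13d613f3
cnt [0+:6] = (word>>0) & 0x3f = 51
tag [6+:15] = (word>>6) & 0x7fff = 22607  ←
ver [21+:5] = (word>>21) & 0x1f = 30
chan [26+:3] = (word>>26) & 0x7 = 4
type [29+:3] = (word>>29) & 0x7 = 0

22607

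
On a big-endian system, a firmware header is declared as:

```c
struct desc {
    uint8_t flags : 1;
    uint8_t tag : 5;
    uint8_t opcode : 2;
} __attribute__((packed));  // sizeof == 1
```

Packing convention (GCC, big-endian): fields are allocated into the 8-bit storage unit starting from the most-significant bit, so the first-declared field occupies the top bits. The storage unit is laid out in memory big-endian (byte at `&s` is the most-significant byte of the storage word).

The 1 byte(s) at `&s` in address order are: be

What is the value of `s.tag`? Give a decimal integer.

15

[0]=0xbe (big-endian) → word 0xbe
flags:1 @ bit 7 → (0xbe>>7)&0x1 = 0x1
tag:5 @ bit 2 → (0xbe>>2)&0x1f = 0xf  ←
opcode:2 @ bit 0 → (0xbe>>0)&0x3 = 0x2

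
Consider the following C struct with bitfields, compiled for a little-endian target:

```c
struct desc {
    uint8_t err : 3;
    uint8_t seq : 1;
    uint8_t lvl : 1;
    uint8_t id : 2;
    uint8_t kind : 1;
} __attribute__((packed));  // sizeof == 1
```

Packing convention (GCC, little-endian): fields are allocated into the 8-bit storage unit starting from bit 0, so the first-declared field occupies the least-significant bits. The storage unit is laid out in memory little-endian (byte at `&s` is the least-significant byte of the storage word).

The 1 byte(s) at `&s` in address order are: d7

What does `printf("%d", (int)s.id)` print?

[0]=0xd7 (little-endian) → word 0xd7
err [0+:3] = (word>>0) & 0x7 = 7
seq [3+:1] = (word>>3) & 0x1 = 0
lvl [4+:1] = (word>>4) & 0x1 = 1
id [5+:2] = (word>>5) & 0x3 = 2  ←
kind [7+:1] = (word>>7) & 0x1 = 1

2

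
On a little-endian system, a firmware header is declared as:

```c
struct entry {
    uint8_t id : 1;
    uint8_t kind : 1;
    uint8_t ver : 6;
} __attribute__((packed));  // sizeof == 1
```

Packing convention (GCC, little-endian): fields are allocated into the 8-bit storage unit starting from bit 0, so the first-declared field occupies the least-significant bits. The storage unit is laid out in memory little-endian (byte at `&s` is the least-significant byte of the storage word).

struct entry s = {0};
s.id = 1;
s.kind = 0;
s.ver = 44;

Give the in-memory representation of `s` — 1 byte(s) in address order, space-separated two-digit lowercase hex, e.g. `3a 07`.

[0+:1] id=1 & 0x1 = 0x1; word=0x01
[1+:1] kind=0 & 0x1 = 0x0; word=0x01
[2+:6] ver=44 & 0x3f = 0x2c; word=0xb1
word = 0xb1 → little-endian bytes:
  [0]=0xb1

b1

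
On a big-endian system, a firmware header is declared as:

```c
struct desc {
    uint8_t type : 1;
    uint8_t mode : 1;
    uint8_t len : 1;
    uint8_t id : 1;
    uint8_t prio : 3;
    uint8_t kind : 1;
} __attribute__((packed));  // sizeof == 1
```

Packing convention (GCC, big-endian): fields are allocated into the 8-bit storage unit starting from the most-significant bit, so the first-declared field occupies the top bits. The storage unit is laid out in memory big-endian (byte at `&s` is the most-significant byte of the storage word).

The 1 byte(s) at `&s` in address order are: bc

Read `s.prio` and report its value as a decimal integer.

6

[0]=0xbc (big-endian) → word 0xbc
type:1 @ bit 7 → (0xbc>>7)&0x1 = 0x1
mode:1 @ bit 6 → (0xbc>>6)&0x1 = 0x0
len:1 @ bit 5 → (0xbc>>5)&0x1 = 0x1
id:1 @ bit 4 → (0xbc>>4)&0x1 = 0x1
prio:3 @ bit 1 → (0xbc>>1)&0x7 = 0x6  ←
kind:1 @ bit 0 → (0xbc>>0)&0x1 = 0x0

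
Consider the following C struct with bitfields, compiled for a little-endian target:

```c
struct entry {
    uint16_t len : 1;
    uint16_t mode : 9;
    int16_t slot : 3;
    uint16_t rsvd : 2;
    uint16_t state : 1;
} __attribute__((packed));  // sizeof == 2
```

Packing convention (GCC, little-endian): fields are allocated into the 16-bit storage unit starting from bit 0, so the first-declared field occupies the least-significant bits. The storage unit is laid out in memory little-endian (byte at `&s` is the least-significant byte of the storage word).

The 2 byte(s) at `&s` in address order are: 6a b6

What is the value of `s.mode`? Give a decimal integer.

[0]=0x6a [1]=0xb6 (little-endian) → word 0xb66a
len [0+:1] = (word>>0) & 0x1 = 0
mode [1+:9] = (word>>1) & 0x1ff = 309  ←
slot [10+:3] = (word>>10) & 0x7 = 5
rsvd [13+:2] = (word>>13) & 0x3 = 1
state [15+:1] = (word>>15) & 0x1 = 1

309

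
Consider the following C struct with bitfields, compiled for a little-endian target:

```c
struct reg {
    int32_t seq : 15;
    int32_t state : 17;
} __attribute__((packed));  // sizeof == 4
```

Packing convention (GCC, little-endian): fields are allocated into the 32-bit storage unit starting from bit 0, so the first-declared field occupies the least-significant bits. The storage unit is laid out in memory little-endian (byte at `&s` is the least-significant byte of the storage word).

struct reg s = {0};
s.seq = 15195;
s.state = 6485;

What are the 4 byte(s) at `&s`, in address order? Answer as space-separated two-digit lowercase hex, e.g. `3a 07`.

5b bb aa 0c

[0+:15] seq=15195 & 0x7fff = 0x3b5b; word=0x00003b5b
[15+:17] state=6485 & 0x1ffff = 0x1955; word=0x0caabb5b
word = 0x0caabb5b → little-endian bytes:
  [0]=0x5b  [1]=0xbb  [2]=0xaa  [3]=0x0c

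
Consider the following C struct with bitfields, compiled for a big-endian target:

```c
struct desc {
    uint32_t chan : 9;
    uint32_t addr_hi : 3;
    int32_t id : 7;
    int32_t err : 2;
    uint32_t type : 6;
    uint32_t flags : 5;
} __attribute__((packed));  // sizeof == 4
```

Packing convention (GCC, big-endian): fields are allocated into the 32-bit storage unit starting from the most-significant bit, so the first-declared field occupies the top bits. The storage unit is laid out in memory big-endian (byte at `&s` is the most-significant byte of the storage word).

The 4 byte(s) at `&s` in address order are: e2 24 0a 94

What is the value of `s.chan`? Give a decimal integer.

452

[0]=0xe2 [1]=0x24 [2]=0x0a [3]=0x94 (big-endian) → word 0xe2240a94
chan:9 @ bit 23 → (0xe2240a94>>23)&0x1ff = 0x1c4  ←
addr_hi:3 @ bit 20 → (0xe2240a94>>20)&0x7 = 0x2
id:7 @ bit 13 → (0xe2240a94>>13)&0x7f = 0x20
err:2 @ bit 11 → (0xe2240a94>>11)&0x3 = 0x1
type:6 @ bit 5 → (0xe2240a94>>5)&0x3f = 0x14
flags:5 @ bit 0 → (0xe2240a94>>0)&0x1f = 0x14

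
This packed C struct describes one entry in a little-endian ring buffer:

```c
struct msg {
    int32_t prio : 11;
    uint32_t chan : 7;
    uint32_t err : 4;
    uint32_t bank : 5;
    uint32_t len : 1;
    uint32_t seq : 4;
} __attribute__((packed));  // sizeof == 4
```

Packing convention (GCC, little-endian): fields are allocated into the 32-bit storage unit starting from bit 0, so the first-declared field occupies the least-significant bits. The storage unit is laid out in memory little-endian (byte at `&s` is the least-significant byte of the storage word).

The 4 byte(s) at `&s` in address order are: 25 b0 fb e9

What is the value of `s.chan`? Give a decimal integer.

118

[0]=0x25 [1]=0xb0 [2]=0xfb [3]=0xe9 (little-endian) → word 0xe9fbb025
prio:11 @ bit 0 → (0xe9fbb025>>0)&0x7ff = 0x25
chan:7 @ bit 11 → (0xe9fbb025>>11)&0x7f = 0x76  ←
err:4 @ bit 18 → (0xe9fbb025>>18)&0xf = 0xe
bank:5 @ bit 22 → (0xe9fbb025>>22)&0x1f = 0x7
len:1 @ bit 27 → (0xe9fbb025>>27)&0x1 = 0x1
seq:4 @ bit 28 → (0xe9fbb025>>28)&0xf = 0xe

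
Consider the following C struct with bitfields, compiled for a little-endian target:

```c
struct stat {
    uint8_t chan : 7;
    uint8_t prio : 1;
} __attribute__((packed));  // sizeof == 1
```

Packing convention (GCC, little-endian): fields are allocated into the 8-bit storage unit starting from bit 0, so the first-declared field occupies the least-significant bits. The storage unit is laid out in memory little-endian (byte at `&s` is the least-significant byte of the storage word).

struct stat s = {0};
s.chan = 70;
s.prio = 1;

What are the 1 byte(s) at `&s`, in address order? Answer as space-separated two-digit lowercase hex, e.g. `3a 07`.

chan:7 = 70 → 0x46 << 0 → word 0x46
prio:1 = 1 → 0x1 << 7 → word 0xc6
word = 0xc6 → little-endian bytes:
  [0]=0xc6

c6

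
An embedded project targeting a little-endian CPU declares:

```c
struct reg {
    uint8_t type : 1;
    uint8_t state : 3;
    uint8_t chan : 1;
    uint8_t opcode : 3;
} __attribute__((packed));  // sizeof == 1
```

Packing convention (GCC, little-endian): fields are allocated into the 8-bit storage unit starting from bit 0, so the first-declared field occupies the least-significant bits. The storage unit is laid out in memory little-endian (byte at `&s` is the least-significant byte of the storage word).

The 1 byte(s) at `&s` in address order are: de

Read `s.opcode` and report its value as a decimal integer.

6

[0]=0xde (little-endian) → word 0xde
type:1 @ bit 0 → (0xde>>0)&0x1 = 0x0
state:3 @ bit 1 → (0xde>>1)&0x7 = 0x7
chan:1 @ bit 4 → (0xde>>4)&0x1 = 0x1
opcode:3 @ bit 5 → (0xde>>5)&0x7 = 0x6  ←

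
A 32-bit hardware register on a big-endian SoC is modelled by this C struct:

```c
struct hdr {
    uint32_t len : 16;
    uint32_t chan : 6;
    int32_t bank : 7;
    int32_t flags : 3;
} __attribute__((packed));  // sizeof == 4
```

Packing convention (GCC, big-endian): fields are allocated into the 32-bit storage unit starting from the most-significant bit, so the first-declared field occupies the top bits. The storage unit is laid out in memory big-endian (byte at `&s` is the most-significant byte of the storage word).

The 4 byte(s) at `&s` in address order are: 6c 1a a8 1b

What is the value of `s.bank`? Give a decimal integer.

3

[0]=0x6c [1]=0x1a [2]=0xa8 [3]=0x1b (big-endian) → word 0x6c1aa81b
len:16 @ bit 16 → (0x6c1aa81b>>16)&0xffff = 0x6c1a
chan:6 @ bit 10 → (0x6c1aa81b>>10)&0x3f = 0x2a
bank:7 @ bit 3 → (0x6c1aa81b>>3)&0x7f = 0x3  ←
flags:3 @ bit 0 → (0x6c1aa81b>>0)&0x7 = 0x3
bank signed 7b, MSB=0: value = 3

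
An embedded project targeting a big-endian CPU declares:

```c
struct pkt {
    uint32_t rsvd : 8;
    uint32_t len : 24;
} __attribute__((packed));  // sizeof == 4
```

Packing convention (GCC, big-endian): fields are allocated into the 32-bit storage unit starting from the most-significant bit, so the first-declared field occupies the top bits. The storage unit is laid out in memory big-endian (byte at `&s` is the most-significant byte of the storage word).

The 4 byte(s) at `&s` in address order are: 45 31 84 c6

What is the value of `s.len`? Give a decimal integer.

3245254

[0]=0x45 [1]=0x31 [2]=0x84 [3]=0xc6 (big-endian) → word 0x453184c6
rsvd [24+:8] = (word>>24) & 0xff = 69
len [0+:24] = (word>>0) & 0xffffff = 3245254  ←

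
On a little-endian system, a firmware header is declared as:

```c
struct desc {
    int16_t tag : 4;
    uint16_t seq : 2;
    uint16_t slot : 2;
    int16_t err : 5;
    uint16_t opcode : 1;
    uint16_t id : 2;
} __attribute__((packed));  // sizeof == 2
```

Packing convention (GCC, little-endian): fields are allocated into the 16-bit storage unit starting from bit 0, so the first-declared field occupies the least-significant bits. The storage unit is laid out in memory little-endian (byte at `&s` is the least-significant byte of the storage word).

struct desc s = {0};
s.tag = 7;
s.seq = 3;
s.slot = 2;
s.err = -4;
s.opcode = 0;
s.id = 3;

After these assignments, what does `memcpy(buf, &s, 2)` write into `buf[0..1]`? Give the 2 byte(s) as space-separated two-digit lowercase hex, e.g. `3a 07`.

b7 dc

tag (4b) val=7 bits=0x7 at bit 0: 0x0007
seq (2b) val=3 bits=0x3 at bit 4: 0x0037
slot (2b) val=2 bits=0x2 at bit 6: 0x00b7
err (5b) val=-4 bits=0x1c at bit 8: 0x1cb7
opcode (1b) val=0 bits=0x0 at bit 13: 0x1cb7
id (2b) val=3 bits=0x3 at bit 14: 0xdcb7
word = 0xdcb7 → little-endian bytes:
  [0]=0xb7  [1]=0xdc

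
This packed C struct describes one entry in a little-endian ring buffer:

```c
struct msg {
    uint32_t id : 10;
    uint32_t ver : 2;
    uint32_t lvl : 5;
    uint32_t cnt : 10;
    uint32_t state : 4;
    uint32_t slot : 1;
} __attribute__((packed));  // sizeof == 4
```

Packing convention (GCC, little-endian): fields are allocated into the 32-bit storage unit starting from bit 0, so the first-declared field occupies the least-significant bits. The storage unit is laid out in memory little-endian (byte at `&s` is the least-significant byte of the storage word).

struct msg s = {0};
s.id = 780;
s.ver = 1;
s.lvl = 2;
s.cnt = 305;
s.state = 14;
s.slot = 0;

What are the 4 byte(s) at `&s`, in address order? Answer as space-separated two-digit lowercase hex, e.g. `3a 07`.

0c 27 62 72

[0+:10] id=780 & 0x3ff = 0x30c; word=0x0000030c
[10+:2] ver=1 & 0x3 = 0x1; word=0x0000070c
[12+:5] lvl=2 & 0x1f = 0x2; word=0x0000270c
[17+:10] cnt=305 & 0x3ff = 0x131; word=0x0262270c
[27+:4] state=14 & 0xf = 0xe; word=0x7262270c
[31+:1] slot=0 & 0x1 = 0x0; word=0x7262270c
word = 0x7262270c → little-endian bytes:
  [0]=0x0c  [1]=0x27  [2]=0x62  [3]=0x72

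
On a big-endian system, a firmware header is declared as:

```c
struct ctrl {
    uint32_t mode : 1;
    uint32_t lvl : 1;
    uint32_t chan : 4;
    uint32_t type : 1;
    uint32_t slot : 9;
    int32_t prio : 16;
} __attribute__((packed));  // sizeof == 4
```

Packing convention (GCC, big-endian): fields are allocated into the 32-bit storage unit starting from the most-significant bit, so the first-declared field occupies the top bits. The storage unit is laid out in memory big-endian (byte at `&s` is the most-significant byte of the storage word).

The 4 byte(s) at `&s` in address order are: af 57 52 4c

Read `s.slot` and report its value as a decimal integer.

343

[0]=0xaf [1]=0x57 [2]=0x52 [3]=0x4c (big-endian) → word 0xaf57524c
mode [31+:1] = (word>>31) & 0x1 = 1
lvl [30+:1] = (word>>30) & 0x1 = 0
chan [26+:4] = (word>>26) & 0xf = 11
type [25+:1] = (word>>25) & 0x1 = 1
slot [16+:9] = (word>>16) & 0x1ff = 343  ←
prio [0+:16] = (word>>0) & 0xffff = 21068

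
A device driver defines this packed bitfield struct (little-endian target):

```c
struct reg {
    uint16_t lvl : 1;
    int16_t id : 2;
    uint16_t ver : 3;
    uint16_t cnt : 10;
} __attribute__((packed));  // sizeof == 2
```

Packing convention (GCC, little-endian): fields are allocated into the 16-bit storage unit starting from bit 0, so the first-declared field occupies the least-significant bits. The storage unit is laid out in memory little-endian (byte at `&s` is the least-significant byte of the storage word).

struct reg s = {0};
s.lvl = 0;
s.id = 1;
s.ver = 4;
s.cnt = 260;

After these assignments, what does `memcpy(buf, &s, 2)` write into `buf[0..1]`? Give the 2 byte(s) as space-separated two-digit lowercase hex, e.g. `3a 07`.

lvl (1b) val=0 bits=0x0 at bit 0: 0x0000
id (2b) val=1 bits=0x1 at bit 1: 0x0002
ver (3b) val=4 bits=0x4 at bit 3: 0x0022
cnt (10b) val=260 bits=0x104 at bit 6: 0x4122
word = 0x4122 → little-endian bytes:
  [0]=0x22  [1]=0x41

22 41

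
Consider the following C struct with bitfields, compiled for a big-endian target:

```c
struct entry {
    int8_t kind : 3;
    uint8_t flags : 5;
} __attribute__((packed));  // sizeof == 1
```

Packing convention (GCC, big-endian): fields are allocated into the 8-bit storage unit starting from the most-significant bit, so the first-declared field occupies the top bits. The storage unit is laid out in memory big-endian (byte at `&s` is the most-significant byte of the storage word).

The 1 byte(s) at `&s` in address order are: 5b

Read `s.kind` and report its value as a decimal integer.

2

[0]=0x5b (big-endian) → word 0x5b
kind [5+:3] = (word>>5) & 0x7 = 2  ←
flags [0+:5] = (word>>0) & 0x1f = 27
kind signed 3b, MSB=0: value = 2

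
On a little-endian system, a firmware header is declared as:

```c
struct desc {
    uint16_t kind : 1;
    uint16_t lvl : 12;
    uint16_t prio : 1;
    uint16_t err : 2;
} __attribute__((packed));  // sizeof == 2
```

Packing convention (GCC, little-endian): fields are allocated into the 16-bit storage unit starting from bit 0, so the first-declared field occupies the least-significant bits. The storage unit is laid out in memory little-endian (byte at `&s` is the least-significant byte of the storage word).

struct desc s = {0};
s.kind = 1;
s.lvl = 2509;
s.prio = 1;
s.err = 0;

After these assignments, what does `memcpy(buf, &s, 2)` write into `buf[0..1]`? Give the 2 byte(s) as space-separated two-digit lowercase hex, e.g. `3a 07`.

kind:1 = 1 → 0x1 << 0 → word 0x0001
lvl:12 = 2509 → 0x9cd << 1 → word 0x139b
prio:1 = 1 → 0x1 << 13 → word 0x339b
err:2 = 0 → 0x0 << 14 → word 0x339b
word = 0x339b → little-endian bytes:
  [0]=0x9b  [1]=0x33

9b 33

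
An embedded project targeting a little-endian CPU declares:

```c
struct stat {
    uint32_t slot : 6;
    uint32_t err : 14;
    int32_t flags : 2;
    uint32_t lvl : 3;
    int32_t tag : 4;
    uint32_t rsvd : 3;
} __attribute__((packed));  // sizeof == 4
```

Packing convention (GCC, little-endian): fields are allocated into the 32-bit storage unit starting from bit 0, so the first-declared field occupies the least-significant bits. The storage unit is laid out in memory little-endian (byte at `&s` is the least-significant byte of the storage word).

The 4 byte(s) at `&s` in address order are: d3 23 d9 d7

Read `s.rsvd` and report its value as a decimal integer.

[0]=0xd3 [1]=0x23 [2]=0xd9 [3]=0xd7 (little-endian) → word 0xd7d923d3
slot [0+:6] = (word>>0) & 0x3f = 19
err [6+:14] = (word>>6) & 0x3fff = 9359
flags [20+:2] = (word>>20) & 0x3 = 1
lvl [22+:3] = (word>>22) & 0x7 = 7
tag [25+:4] = (word>>25) & 0xf = 11
rsvd [29+:3] = (word>>29) & 0x7 = 6  ←

6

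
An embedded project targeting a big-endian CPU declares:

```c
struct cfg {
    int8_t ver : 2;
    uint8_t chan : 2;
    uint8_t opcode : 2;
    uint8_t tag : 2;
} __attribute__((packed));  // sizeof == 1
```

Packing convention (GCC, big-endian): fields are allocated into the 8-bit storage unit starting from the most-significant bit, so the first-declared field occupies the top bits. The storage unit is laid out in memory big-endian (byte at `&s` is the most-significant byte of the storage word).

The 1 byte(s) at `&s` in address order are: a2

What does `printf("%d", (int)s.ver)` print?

-2

[0]=0xa2 (big-endian) → word 0xa2
ver:2 @ bit 6 → (0xa2>>6)&0x3 = 0x2  ←
chan:2 @ bit 4 → (0xa2>>4)&0x3 = 0x2
opcode:2 @ bit 2 → (0xa2>>2)&0x3 = 0x0
tag:2 @ bit 0 → (0xa2>>0)&0x3 = 0x2
ver signed 2b, MSB=1: 2 - 4 = -2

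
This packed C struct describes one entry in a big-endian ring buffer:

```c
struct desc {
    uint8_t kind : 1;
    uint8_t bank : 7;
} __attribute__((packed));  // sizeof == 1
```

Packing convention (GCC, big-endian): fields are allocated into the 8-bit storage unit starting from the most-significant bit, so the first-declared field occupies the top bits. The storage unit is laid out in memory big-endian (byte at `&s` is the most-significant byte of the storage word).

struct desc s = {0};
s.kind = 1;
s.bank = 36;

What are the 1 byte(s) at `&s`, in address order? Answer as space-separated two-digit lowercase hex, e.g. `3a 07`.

a4

kind:1 = 1 → 0x1 << 7 → word 0x80
bank:7 = 36 → 0x24 << 0 → word 0xa4
word = 0xa4 → big-endian bytes:
  [0]=0xa4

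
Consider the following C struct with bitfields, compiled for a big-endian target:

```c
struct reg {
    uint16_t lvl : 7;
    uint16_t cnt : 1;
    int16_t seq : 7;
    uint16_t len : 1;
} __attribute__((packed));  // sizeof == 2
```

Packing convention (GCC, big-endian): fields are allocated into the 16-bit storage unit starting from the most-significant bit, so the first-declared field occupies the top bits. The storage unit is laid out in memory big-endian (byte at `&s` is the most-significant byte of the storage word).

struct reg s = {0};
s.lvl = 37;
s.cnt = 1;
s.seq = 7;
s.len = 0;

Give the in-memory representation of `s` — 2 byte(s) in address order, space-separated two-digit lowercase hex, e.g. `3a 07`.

lvl:7 = 37 → 0x25 << 9 → word 0x4a00
cnt:1 = 1 → 0x1 << 8 → word 0x4b00
seq:7 = 7 → 0x7 << 1 → word 0x4b0e
len:1 = 0 → 0x0 << 0 → word 0x4b0e
word = 0x4b0e → big-endian bytes:
  [0]=0x4b  [1]=0x0e

4b 0e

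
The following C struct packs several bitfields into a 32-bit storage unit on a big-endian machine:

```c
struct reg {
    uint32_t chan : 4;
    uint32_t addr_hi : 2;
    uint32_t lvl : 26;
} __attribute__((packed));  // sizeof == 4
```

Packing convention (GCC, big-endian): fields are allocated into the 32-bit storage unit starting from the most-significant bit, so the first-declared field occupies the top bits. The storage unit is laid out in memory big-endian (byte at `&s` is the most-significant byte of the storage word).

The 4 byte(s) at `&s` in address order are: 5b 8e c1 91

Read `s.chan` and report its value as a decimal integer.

5

[0]=0x5b [1]=0x8e [2]=0xc1 [3]=0x91 (big-endian) → word 0x5b8ec191
chan:4 @ bit 28 → (0x5b8ec191>>28)&0xf = 0x5  ←
addr_hi:2 @ bit 26 → (0x5b8ec191>>26)&0x3 = 0x2
lvl:26 @ bit 0 → (0x5b8ec191>>0)&0x3ffffff = 0x38ec191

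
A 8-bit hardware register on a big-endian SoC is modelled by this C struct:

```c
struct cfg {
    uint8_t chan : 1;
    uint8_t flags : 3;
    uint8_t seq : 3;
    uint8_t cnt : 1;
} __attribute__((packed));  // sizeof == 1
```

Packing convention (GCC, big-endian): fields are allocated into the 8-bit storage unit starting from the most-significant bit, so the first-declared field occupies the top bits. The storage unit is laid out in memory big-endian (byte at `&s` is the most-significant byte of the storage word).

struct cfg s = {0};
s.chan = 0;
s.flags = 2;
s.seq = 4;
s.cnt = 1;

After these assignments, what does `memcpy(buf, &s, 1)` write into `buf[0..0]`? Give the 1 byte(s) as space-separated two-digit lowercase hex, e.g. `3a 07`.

29

chan:1 = 0 → 0x0 << 7 → word 0x00
flags:3 = 2 → 0x2 << 4 → word 0x20
seq:3 = 4 → 0x4 << 1 → word 0x28
cnt:1 = 1 → 0x1 << 0 → word 0x29
word = 0x29 → big-endian bytes:
  [0]=0x29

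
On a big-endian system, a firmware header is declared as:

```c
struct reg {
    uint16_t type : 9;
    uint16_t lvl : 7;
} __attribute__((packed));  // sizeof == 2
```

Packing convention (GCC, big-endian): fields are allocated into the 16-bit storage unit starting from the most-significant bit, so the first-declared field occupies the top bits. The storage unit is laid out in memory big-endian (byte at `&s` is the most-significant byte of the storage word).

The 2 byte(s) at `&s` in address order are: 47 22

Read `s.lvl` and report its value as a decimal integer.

[0]=0x47 [1]=0x22 (big-endian) → word 0x4722
type:9 @ bit 7 → (0x4722>>7)&0x1ff = 0x8e
lvl:7 @ bit 0 → (0x4722>>0)&0x7f = 0x22  ←

34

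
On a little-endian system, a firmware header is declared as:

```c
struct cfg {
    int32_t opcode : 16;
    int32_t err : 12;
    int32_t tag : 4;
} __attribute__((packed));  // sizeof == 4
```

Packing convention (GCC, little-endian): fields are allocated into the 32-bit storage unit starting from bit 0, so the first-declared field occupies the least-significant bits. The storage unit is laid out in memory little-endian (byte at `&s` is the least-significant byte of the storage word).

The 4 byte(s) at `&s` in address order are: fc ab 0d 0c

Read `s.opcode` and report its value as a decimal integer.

[0]=0xfc [1]=0xab [2]=0x0d [3]=0x0c (little-endian) → word 0x0c0dabfc
opcode:16 @ bit 0 → (0x0c0dabfc>>0)&0xffff = 0xabfc  ←
err:12 @ bit 16 → (0x0c0dabfc>>16)&0xfff = 0xc0d
tag:4 @ bit 28 → (0x0c0dabfc>>28)&0xf = 0x0
opcode signed 16b, MSB=1: 44028 - 65536 = -21508

-21508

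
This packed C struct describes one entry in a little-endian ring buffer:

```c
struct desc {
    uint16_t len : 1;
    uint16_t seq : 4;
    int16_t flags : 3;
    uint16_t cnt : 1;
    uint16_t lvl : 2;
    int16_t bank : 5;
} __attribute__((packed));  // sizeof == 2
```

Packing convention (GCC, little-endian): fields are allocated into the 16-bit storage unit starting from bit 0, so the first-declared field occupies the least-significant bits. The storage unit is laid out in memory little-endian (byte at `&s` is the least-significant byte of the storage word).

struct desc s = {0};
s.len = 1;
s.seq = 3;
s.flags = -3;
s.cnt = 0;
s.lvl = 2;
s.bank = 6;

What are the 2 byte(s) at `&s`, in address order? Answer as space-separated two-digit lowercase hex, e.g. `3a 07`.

len:1 = 1 → 0x1 << 0 → word 0x0001
seq:4 = 3 → 0x3 << 1 → word 0x0007
flags:3 = -3 → 0x5 << 5 → word 0x00a7
cnt:1 = 0 → 0x0 << 8 → word 0x00a7
lvl:2 = 2 → 0x2 << 9 → word 0x04a7
bank:5 = 6 → 0x6 << 11 → word 0x34a7
word = 0x34a7 → little-endian bytes:
  [0]=0xa7  [1]=0x34

a7 34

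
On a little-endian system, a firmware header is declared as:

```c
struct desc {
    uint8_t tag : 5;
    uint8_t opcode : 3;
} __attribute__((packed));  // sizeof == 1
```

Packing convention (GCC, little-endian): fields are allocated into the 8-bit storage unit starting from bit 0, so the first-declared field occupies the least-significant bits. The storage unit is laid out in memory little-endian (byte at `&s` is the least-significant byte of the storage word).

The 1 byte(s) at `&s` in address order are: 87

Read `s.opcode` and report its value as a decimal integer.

4

[0]=0x87 (little-endian) → word 0x87
tag [0+:5] = (word>>0) & 0x1f = 7
opcode [5+:3] = (word>>5) & 0x7 = 4  ←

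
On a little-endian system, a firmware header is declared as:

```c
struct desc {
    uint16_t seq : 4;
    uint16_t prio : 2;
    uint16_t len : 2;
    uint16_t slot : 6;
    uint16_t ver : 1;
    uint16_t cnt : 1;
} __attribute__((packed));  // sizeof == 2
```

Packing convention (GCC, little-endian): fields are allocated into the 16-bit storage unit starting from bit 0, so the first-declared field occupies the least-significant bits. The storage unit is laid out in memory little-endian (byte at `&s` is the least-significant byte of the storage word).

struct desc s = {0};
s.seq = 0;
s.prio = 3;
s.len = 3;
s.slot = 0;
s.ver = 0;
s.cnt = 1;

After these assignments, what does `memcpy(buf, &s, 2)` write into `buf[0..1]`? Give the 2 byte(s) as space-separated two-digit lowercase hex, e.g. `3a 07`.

seq (4b) val=0 bits=0x0 at bit 0: 0x0000
prio (2b) val=3 bits=0x3 at bit 4: 0x0030
len (2b) val=3 bits=0x3 at bit 6: 0x00f0
slot (6b) val=0 bits=0x0 at bit 8: 0x00f0
ver (1b) val=0 bits=0x0 at bit 14: 0x00f0
cnt (1b) val=1 bits=0x1 at bit 15: 0x80f0
word = 0x80f0 → little-endian bytes:
  [0]=0xf0  [1]=0x80

f0 80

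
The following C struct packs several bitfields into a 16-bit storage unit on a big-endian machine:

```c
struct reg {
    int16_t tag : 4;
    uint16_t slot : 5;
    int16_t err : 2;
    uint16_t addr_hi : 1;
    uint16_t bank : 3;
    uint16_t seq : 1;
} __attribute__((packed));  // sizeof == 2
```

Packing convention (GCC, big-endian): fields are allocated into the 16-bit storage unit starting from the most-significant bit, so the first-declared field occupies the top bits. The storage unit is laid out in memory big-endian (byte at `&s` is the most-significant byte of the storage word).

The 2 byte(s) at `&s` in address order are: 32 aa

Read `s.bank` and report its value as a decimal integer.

[0]=0x32 [1]=0xaa (big-endian) → word 0x32aa
tag [12+:4] = (word>>12) & 0xf = 3
slot [7+:5] = (word>>7) & 0x1f = 5
err [5+:2] = (word>>5) & 0x3 = 1
addr_hi [4+:1] = (word>>4) & 0x1 = 0
bank [1+:3] = (word>>1) & 0x7 = 5  ←
seq [0+:1] = (word>>0) & 0x1 = 0

5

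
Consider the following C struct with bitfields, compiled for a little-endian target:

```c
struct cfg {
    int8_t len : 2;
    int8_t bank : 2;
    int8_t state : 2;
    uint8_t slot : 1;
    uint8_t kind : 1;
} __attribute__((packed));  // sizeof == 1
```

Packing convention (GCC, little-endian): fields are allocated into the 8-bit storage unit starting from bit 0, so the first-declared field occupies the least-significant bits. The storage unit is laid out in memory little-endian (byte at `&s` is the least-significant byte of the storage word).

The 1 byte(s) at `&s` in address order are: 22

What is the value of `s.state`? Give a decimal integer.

-2

[0]=0x22 (little-endian) → word 0x22
len [0+:2] = (word>>0) & 0x3 = 2
bank [2+:2] = (word>>2) & 0x3 = 0
state [4+:2] = (word>>4) & 0x3 = 2  ←
slot [6+:1] = (word>>6) & 0x1 = 0
kind [7+:1] = (word>>7) & 0x1 = 0
state signed 2b, MSB=1: 2 - 4 = -2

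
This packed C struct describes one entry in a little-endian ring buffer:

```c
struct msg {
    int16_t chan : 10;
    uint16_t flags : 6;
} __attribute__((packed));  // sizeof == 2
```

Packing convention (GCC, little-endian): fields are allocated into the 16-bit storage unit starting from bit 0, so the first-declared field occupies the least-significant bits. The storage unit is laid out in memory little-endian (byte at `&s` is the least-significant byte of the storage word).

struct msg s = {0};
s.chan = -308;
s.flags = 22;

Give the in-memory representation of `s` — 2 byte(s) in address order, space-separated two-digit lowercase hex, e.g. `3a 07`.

[0+:10] chan=-308 & 0x3ff = 0x2cc; word=0x02cc
[10+:6] flags=22 & 0x3f = 0x16; word=0x5acc
word = 0x5acc → little-endian bytes:
  [0]=0xcc  [1]=0x5a

cc 5a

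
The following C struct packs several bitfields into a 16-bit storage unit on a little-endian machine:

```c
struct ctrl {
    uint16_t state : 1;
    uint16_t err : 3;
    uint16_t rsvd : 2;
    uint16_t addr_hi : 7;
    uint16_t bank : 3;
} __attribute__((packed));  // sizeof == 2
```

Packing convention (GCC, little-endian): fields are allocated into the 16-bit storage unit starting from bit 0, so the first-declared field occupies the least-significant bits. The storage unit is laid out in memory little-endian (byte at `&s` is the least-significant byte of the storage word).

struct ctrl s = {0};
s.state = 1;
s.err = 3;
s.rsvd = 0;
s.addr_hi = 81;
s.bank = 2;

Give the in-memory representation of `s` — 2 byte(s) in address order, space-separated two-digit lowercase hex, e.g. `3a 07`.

47 54

state:1 = 1 → 0x1 << 0 → word 0x0001
err:3 = 3 → 0x3 << 1 → word 0x0007
rsvd:2 = 0 → 0x0 << 4 → word 0x0007
addr_hi:7 = 81 → 0x51 << 6 → word 0x1447
bank:3 = 2 → 0x2 << 13 → word 0x5447
word = 0x5447 → little-endian bytes:
  [0]=0x47  [1]=0x54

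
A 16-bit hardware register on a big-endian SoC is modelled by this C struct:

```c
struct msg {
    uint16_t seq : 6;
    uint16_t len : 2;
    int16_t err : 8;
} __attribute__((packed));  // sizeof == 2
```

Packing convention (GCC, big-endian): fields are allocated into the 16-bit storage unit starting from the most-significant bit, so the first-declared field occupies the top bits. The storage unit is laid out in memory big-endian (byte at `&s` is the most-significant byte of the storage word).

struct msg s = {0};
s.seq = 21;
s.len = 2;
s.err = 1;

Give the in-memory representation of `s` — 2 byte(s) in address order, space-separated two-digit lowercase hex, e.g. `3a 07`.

56 01

seq (6b) val=21 bits=0x15 at bit 10: 0x5400
len (2b) val=2 bits=0x2 at bit 8: 0x5600
err (8b) val=1 bits=0x1 at bit 0: 0x5601
word = 0x5601 → big-endian bytes:
  [0]=0x56  [1]=0x01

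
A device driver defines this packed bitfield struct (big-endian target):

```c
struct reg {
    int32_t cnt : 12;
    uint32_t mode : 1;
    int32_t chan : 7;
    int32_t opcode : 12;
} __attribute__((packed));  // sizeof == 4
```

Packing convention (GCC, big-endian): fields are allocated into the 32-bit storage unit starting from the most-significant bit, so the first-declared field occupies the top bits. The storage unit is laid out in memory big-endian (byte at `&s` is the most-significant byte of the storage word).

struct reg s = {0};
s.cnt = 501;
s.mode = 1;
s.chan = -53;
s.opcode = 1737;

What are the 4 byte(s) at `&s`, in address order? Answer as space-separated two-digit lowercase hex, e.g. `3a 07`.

cnt (12b) val=501 bits=0x1f5 at bit 20: 0x1f500000
mode (1b) val=1 bits=0x1 at bit 19: 0x1f580000
chan (7b) val=-53 bits=0x4b at bit 12: 0x1f5cb000
opcode (12b) val=1737 bits=0x6c9 at bit 0: 0x1f5cb6c9
word = 0x1f5cb6c9 → big-endian bytes:
  [0]=0x1f  [1]=0x5c  [2]=0xb6  [3]=0xc9

1f 5c b6 c9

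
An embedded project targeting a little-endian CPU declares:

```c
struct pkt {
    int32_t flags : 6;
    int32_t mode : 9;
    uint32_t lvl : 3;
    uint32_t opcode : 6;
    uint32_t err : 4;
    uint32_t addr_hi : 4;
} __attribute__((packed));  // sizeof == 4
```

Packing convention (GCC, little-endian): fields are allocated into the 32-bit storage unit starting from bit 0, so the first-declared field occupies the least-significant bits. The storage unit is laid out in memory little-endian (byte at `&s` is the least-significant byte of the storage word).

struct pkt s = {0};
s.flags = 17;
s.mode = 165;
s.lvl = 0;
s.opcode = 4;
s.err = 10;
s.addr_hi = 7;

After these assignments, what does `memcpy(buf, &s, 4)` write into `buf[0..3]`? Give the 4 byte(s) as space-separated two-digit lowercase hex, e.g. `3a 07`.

flags:6 = 17 → 0x11 << 0 → word 0x00000011
mode:9 = 165 → 0xa5 << 6 → word 0x00002951
lvl:3 = 0 → 0x0 << 15 → word 0x00002951
opcode:6 = 4 → 0x4 << 18 → word 0x00102951
err:4 = 10 → 0xa << 24 → word 0x0a102951
addr_hi:4 = 7 → 0x7 << 28 → word 0x7a102951
word = 0x7a102951 → little-endian bytes:
  [0]=0x51  [1]=0x29  [2]=0x10  [3]=0x7a

51 29 10 7a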